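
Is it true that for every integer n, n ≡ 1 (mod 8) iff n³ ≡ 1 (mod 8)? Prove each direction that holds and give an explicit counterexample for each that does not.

[⇒] Suppose n ≡ 1 (mod 8). Write n = 8j + 1. Then (8j + 1)³ = 512j³ + 192j² + 24j + 1 = 8(64j³ + 24j² + 3j) + 1, so n³ ≡ 1 (mod 8).

[⇐] For the converse, argue contrapositively. If n ≢ 1 (mod 8), then n is congruent to one of 0, 2, 3, 4, 5, 6, 7 modulo 8, and these give n³ ≡ 0, 0, 3, 0, 5, 0, 7 respectively — never 1.

Both implications hold.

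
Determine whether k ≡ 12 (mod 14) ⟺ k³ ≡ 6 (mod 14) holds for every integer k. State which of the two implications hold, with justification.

(⟹) Suppose k ≡ 12 (mod 14). Write k = 14j + 12. Then (14j + 12)³ = 2744j³ + 7056j² + 6048j + 1728 = 14(196j³ + 504j² + 432j + 123) + 6, so k³ ≡ 6 (mod 14).

(⟸) This fails: take k = 6. Then 6³ = 216 ≡ 6 (mod 14), yet 6 ≡ 6 (mod 14), not 12.

Only the forward direction holds.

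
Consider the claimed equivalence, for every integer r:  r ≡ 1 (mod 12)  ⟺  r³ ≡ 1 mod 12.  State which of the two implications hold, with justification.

Forward direction. Suppose r ≡ 1 (mod 12). Write r = 12j + 1. Then (12j + 1)³ = 1728j³ + 432j² + 36j + 1 = 12(144j³ + 36j² + 3j) + 1, so r³ ≡ 1 (mod 12).

Converse. Suppose r³ ≡ 1 (mod 12). The only residue r in {0, …, 11} with r³ ≡ 1 (mod 12) is r = 1, so r ≡ 1 (mod 12).

Equivalent; both directions hold.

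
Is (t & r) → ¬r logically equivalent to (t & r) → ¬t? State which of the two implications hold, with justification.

Forward direction. Assume the antecedent. If r is true, the antecedent forces (r = T, t = F), and (t & r) → ¬t holds there. If r is false, (t & r) → ¬t reduces to true regardless of the other variables. Either way (t & r) → ¬t holds.

Converse. Assume the antecedent. If r is true, the antecedent forces (r = T, t = F), and (t & r) → ¬r holds there. If r is false, (t & r) → ¬r reduces to true regardless of the other variables. Either way (t & r) → ¬r holds.

Both directions hold.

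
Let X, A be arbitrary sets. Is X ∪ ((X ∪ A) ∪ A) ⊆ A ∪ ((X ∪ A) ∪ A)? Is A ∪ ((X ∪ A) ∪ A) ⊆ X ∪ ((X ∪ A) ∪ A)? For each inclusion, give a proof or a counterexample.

Both inclusions hold.

(⊇) Let x ∈ A ∪ ((X ∪ A) ∪ A). Then either x ∈ X and x ∉ A; or x ∈ A and x ∉ X; or x ∈ X ∩ A. In each case x ∈ X ∪ ((X ∪ A) ∪ A), so A ∪ ((X ∪ A) ∪ A) ⊆ X ∪ ((X ∪ A) ∪ A).

(⊆) Let x ∈ X ∪ ((X ∪ A) ∪ A). Then either x ∈ X and x ∉ A; or x ∈ A and x ∉ X; or x ∈ X ∩ A. In each case x ∈ A ∪ ((X ∪ A) ∪ A), so X ∪ ((X ∪ A) ∪ A) ⊆ A ∪ ((X ∪ A) ∪ A).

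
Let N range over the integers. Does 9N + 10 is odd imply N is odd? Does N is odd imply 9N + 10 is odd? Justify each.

Converse. Suppose N is odd; write N = 2j + 1. Then 9N + 10 = 9·(2j + 1) + 10 = 2·9j + 19, which is odd.

Forward direction. Suppose 9N + 10 is odd. Since 9 is odd, 9N and N have the same parity, so 9N + 10 ≡ N + 10 (mod 2). As 10 is even, 9N + 10 is odd exactly when N is odd. Thus N is odd.

Both directions hold.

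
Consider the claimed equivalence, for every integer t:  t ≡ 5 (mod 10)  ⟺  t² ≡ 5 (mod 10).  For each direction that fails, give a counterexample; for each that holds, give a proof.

Equivalent; both directions hold.

(←) Suppose t² ≡ 5 (mod 10). The only residue r in {0, …, 9} with r² ≡ 5 (mod 10) is r = 5, so t ≡ 5 (mod 10).

(→) Suppose t ≡ 5 (mod 10). Write t = 10j + 5. Then (10j + 5)² = 100j² + 100j + 25 = 10(10j² + 10j + 2) + 5, so t² ≡ 5 (mod 10).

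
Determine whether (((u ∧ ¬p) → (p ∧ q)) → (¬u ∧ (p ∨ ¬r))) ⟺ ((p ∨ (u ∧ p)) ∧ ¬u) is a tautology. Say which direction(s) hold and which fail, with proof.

Not equivalent: only (⇐) holds.

(⇒) This fails. Under u = F, p = F, r = F, q = F, the left side is true but the right side is false.

(⇐) Assume the antecedent. If r is true, the antecedent forces (u = F, p = T, r = T, q = F) or (u = F, p = T, r = T, q = T), and the consequent holds there. If r is false, the antecedent forces (u = F, p = T, r = F, q = F) or (u = F, p = T, r = F, q = T), and the consequent holds there. Either way the consequent holds.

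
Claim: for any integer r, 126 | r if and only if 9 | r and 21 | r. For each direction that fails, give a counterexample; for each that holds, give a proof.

Only the forward implication holds.

(→) If 126 ∣ r, write r = 126q. Since 126 = 14·9, r = 9·(14q), so 9 ∣ r; and since 126 = 6·21, r = 21·(6q), so 21 ∣ r.

(←) This fails: take r = 63. Both 9 ∣ 63 and 21 ∣ 63, yet 63 is not a multiple of 126 (since 63 = 0·126 + 63), so 126 ∤ 63.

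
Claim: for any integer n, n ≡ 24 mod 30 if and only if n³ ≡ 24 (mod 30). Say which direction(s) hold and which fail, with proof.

(⟹) Suppose n ≡ 24 mod 30. Write n = 30j + 24. Then (30j + 24)³ = 27000j³ + 64800j² + 51840j + 13824 = 30(900j³ + 2160j² + 1728j + 460) + 24, so n³ ≡ 24 (mod 30).

(⟸) Conversely, suppose n³ ≡ 24 (mod 30). The only residue r in {0, …, 29} with r³ ≡ 24 (mod 30) is r = 24, so n ≡ 24 (mod 30).

Both implications hold.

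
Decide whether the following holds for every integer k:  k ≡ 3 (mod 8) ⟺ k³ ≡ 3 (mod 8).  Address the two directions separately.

Forward direction. Suppose k ≡ 3 (mod 8). Write k = 8j + 3. Then (8j + 3)³ = 512j³ + 576j² + 216j + 27 = 8(64j³ + 72j² + 27j + 3) + 3, so k³ ≡ 3 (mod 8).

Converse. Suppose k³ ≡ 3 (mod 8). The only residue r in {0, …, 7} with r³ ≡ 3 (mod 8) is r = 3, so k ≡ 3 (mod 8).

Both implications hold.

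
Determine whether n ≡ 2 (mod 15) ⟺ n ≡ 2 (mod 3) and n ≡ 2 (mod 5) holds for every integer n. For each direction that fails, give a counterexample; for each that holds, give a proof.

Both directions hold; the statement is true.

Converse. If n ≡ 2 (mod 3) and n ≡ 2 (mod 5), then by the Chinese remainder theorem n ≡ 2 (mod 15). This is exactly n ≡ 2 (mod 15).

Forward direction. Suppose n ≡ 2 (mod 15); write n = 15j + 2. Since 3 ∣ 15, reducing mod 3 gives n ≡ 2 (mod 3); since 5 ∣ 15, reducing mod 5 gives n ≡ 2 (mod 5).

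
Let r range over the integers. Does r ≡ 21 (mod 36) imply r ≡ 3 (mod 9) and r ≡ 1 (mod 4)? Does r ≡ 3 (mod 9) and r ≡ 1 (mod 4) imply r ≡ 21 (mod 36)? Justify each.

Equivalent; both directions hold.

(←) If r ≡ 3 (mod 9) and r ≡ 1 (mod 4), then by the Chinese remainder theorem r ≡ 21 (mod 36). This is exactly r ≡ 21 (mod 36).

(→) Suppose r ≡ 21 (mod 36); write r = 36j + 21. Since 9 ∣ 36, reducing mod 9 gives r ≡ 21 ≡ 3 (mod 9); since 4 ∣ 36, reducing mod 4 gives r ≡ 21 ≡ 1 (mod 4).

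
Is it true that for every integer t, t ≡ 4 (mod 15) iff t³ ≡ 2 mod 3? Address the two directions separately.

Neither implication holds.

[⇒] This fails: take t = 4. Then 4 ≡ 4 (mod 15), but 4³ = 64 ≡ 1 (mod 3), not 2.

[⇐] This fails: take t = 2. Then 2³ = 8 ≡ 2 (mod 3), yet 2 ≡ 2 (mod 15), not 4.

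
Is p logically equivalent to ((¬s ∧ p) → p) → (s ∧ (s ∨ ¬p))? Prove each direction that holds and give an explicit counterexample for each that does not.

Neither direction holds.

Forward direction. This fails. Under p = T, s = F, the left side is true but the right side is false.

Converse. This fails. Under p = F, s = T, the left side is false but the right side is true.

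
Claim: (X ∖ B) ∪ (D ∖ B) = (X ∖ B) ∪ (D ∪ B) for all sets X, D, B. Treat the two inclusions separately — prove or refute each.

(⊆) holds; (⊇) fails.

Forward inclusion. Let x ∈ (X ∖ B) ∪ (D ∖ B). Then either x ∈ X and x ∉ D, B; or x ∈ D and x ∉ X, B; or x ∈ X ∩ D and x ∉ B. In each case x ∈ (X ∖ B) ∪ (D ∪ B), so (X ∖ B) ∪ (D ∖ B) ⊆ (X ∖ B) ∪ (D ∪ B).

Reverse inclusion. This inclusion fails. Take X = ∅, D = ∅, B = {1}; then 1 ∈ (X ∖ B) ∪ (D ∪ B) but 1 ∉ (X ∖ B) ∪ (D ∖ B).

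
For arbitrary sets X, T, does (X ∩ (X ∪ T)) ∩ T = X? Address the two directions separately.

(⊆) Let x ∈ (X ∩ (X ∪ T)) ∩ T. Then x ∈ X ∩ T, from which x ∈ X.

(⊇) This inclusion fails. Take X = {1}, T = ∅; then 1 ∈ X but 1 ∉ (X ∩ (X ∪ T)) ∩ T.

The sets are not equal: only the forward inclusion holds.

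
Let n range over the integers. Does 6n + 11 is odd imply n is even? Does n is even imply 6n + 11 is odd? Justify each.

(→) This fails: take n = 7. Then 6n + 11 = 53, which is odd, yet n = 7 is odd, not even.

(←) Suppose n is even. Since 6 is even, 6n is even for every n, so 6n + 11 has the same parity as 11, which is odd. Hence 6n + 11 is odd.

Not equivalent: only (⇐) holds.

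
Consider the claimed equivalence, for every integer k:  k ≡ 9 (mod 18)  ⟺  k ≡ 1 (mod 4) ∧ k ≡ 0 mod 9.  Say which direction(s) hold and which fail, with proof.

(→) This fails: k = 27 gives 27 ≡ 9 (mod 18) but 27 ≡ 3 (mod 4), so the conjunction on the right does not hold.

(←) Conversely, if k ≡ 1 (mod 4) and k ≡ 0 (mod 9), then by the Chinese remainder theorem k ≡ 9 (mod 36). Since 9 ≡ 9 (mod 18) and 18 ∣ 36, we get k ≡ 9 (mod 18).

Only the converse holds.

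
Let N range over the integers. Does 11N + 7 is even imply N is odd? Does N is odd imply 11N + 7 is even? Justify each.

(⇒) Suppose 11N + 7 is even. Since 11 is odd, 11N and N have the same parity, so 11N + 7 ≡ N + 7 (mod 2). As 7 is odd, 11N + 7 is even exactly when N is odd. Thus N is odd.

(⇐) Conversely, suppose N is odd; write N = 2j + 1. Then 11N + 7 = 11·(2j + 1) + 7 = 2·11j + 18, which is even.

Equivalent; both directions hold.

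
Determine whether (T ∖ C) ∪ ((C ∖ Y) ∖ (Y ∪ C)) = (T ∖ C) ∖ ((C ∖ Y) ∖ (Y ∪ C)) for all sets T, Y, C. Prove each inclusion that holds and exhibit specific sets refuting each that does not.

(⊇) Let x ∈ (T ∖ C) ∖ ((C ∖ Y) ∖ (Y ∪ C)). Then either x ∈ T and x ∉ Y, C; or x ∈ T ∩ Y and x ∉ C. In each case x ∈ (T ∖ C) ∪ ((C ∖ Y) ∖ (Y ∪ C)), so (T ∖ C) ∖ ((C ∖ Y) ∖ (Y ∪ C)) ⊆ (T ∖ C) ∪ ((C ∖ Y) ∖ (Y ∪ C)).

(⊆) Let x ∈ (T ∖ C) ∪ ((C ∖ Y) ∖ (Y ∪ C)). Then either x ∈ T and x ∉ Y, C; or x ∈ T ∩ Y and x ∉ C. In each case x ∈ (T ∖ C) ∖ ((C ∖ Y) ∖ (Y ∪ C)), so (T ∖ C) ∪ ((C ∖ Y) ∖ (Y ∪ C)) ⊆ (T ∖ C) ∖ ((C ∖ Y) ∖ (Y ∪ C)).

The two sets are equal.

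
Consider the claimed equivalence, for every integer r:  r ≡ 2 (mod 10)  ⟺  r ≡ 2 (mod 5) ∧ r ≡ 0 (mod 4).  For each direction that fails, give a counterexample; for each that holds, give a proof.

(⟹) This fails: r = 2 gives 2 ≡ 2 (mod 10) but 2 ≡ 2 (mod 4), so the conjunction on the right does not hold.

(⟸) Conversely, if r ≡ 2 (mod 5) and r ≡ 0 (mod 4), then by the Chinese remainder theorem r ≡ 12 (mod 20). Since 12 ≡ 2 (mod 10) and 10 ∣ 20, we get r ≡ 2 (mod 10).

Only the converse holds.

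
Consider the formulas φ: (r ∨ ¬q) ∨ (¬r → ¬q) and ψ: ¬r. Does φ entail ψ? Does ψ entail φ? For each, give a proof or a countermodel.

(→) This fails. Under r = T, q = F, the left side is true but the right side is false.

(←) This fails. Under r = F, q = T, the left side is false but the right side is true.

Neither direction holds.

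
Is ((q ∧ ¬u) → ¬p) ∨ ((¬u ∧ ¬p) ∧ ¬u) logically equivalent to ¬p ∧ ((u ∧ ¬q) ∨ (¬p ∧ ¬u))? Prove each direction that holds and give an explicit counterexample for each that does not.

[⇒] This fails. Under u = F, p = T, q = F, the left side is true but the right side is false.

[⇐] Assume the antecedent. If u is true, the consequent reduces to true regardless of the other variables. If u is false, the antecedent forces (u = F, p = F, q = F) or (u = F, p = F, q = T), and the consequent holds there. Either way the consequent holds.

Only the reverse direction holds.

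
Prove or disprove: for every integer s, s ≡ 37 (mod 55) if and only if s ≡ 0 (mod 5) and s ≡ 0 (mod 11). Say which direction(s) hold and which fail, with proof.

Both directions fail.

(→) This fails: s = 37 gives 37 ≡ 37 (mod 55) but 37 ≡ 2 (mod 5), so the conjunction on the right does not hold.

(←) This fails: s = 0 satisfies both congruences on the right (0 ≡ 0 mod 5 and 0 ≡ 0 mod 11) yet 0 ≡ 0 (mod 55), not 37.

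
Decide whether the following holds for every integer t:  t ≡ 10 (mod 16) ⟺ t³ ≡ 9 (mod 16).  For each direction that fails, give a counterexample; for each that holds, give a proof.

(⇒) This fails: take t = 10. Then 10 ≡ 10 (mod 16), but 10³ = 1000 ≡ 8 (mod 16), not 9.

(⇐) This fails: take t = 9. Then 9³ = 729 ≡ 9 (mod 16), yet 9 ≡ 9 (mod 16), not 10.

Neither implication holds.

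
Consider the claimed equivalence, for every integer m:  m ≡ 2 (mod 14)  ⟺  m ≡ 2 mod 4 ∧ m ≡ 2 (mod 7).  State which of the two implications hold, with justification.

(⇒) This fails: m = 16 gives 16 ≡ 2 (mod 14) but 16 ≡ 0 (mod 4), so the conjunction on the right does not hold.

(⇐) Conversely, if m ≡ 2 (mod 4) and m ≡ 2 (mod 7), then by the Chinese remainder theorem m ≡ 2 (mod 28). Since 2 ≡ 2 (mod 14) and 14 ∣ 28, we get m ≡ 2 (mod 14).

Only the reverse direction holds.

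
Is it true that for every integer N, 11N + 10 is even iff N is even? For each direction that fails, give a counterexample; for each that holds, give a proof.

Both directions hold.

(⟹) Suppose 11N + 10 is even. Since 11 is odd, 11N and N have the same parity, so 11N + 10 ≡ N + 10 (mod 2). As 10 is even, 11N + 10 is even exactly when N is even. Thus N is even.

(⟸) Conversely, suppose N is even; write N = 2j. Then 11N + 10 = 11·(2j) + 10 = 2·11j + 10, which is even.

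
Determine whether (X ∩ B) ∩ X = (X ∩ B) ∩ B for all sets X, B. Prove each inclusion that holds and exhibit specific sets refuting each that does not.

(⟸) Let x ∈ (X ∩ B) ∩ B. Then x ∈ X ∩ B, from which x ∈ (X ∩ B) ∩ X.

(⟹) Let x ∈ (X ∩ B) ∩ X. Then x ∈ X ∩ B, from which x ∈ (X ∩ B) ∩ B.

Both inclusions hold.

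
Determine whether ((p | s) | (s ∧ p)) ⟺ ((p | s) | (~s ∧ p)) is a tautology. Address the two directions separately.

Both implications hold.

Forward direction. Assume the antecedent. If s is true, (p | s) | (~s ∧ p) reduces to true regardless of the other variables. If s is false, the antecedent forces (s = F, p = T), and (p | s) | (~s ∧ p) holds there. Either way (p | s) | (~s ∧ p) holds.

Converse. Assume the antecedent. If s is true, (p | s) | (s ∧ p) reduces to true regardless of the other variables. If s is false, the antecedent forces (s = F, p = T), and (p | s) | (s ∧ p) holds there. Either way (p | s) | (s ∧ p) holds.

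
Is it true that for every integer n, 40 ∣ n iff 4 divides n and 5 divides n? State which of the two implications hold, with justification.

Not equivalent: only (⇒) holds.

[⇒] If 40 ∣ n, write n = 40q. Since 40 = 10·4, n = 4·(10q), so 4 ∣ n; and since 40 = 8·5, n = 5·(8q), so 5 ∣ n.

[⇐] This fails: take n = 20. Both 4 ∣ 20 and 5 ∣ 20, yet 20 is not a multiple of 40 (since 20 = 0·40 + 20), so 40 ∤ 20.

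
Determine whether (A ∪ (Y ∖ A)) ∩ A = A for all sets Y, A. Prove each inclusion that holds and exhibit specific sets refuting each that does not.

The two sets are equal.

(⟸) Let x ∈ A. Then either x ∈ A and x ∉ Y; or x ∈ Y ∩ A. In each case x ∈ (A ∪ (Y ∖ A)) ∩ A, so A ⊆ (A ∪ (Y ∖ A)) ∩ A.

(⟹) Let x ∈ (A ∪ (Y ∖ A)) ∩ A. Then either x ∈ A and x ∉ Y; or x ∈ Y ∩ A. In each case x ∈ A, so (A ∪ (Y ∖ A)) ∩ A ⊆ A.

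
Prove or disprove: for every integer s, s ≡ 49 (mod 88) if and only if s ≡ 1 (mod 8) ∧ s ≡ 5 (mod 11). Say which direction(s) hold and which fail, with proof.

Equivalent; both directions hold.

(→) Suppose s ≡ 49 (mod 88); write s = 88j + 49. Since 8 ∣ 88, reducing mod 8 gives s ≡ 49 ≡ 1 (mod 8); since 11 ∣ 88, reducing mod 11 gives s ≡ 49 ≡ 5 (mod 11).

(←) Conversely, if s ≡ 1 (mod 8) and s ≡ 5 (mod 11), then by the Chinese remainder theorem s ≡ 49 (mod 88). This is exactly s ≡ 49 (mod 88).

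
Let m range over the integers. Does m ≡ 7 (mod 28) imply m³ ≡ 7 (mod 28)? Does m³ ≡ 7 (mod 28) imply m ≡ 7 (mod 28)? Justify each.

Both directions hold; the statement is true.

(→) Suppose m ≡ 7 (mod 28). Write m = 28j + 7. Then (28j + 7)³ = 21952j³ + 16464j² + 4116j + 343 = 28(784j³ + 588j² + 147j + 12) + 7, so m³ ≡ 7 (mod 28).

(←) Conversely, suppose m³ ≡ 7 (mod 28). The only residue r in {0, …, 27} with r³ ≡ 7 (mod 28) is r = 7, so m ≡ 7 (mod 28).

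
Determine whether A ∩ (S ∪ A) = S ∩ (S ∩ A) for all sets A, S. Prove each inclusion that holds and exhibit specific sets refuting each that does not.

The sets are not equal: only the reverse inclusion holds.

(⟹) This inclusion fails. Take A = {1}, S = ∅; then 1 ∈ A ∩ (S ∪ A) but 1 ∉ S ∩ (S ∩ A).

(⟸) Let x ∈ S ∩ (S ∩ A). Then x ∈ A ∩ S, from which x ∈ A ∩ (S ∪ A).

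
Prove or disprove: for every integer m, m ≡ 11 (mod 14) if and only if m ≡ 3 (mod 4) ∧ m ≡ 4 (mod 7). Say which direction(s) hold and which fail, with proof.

Forward direction. This fails: m = 25 gives 25 ≡ 11 (mod 14) but 25 ≡ 1 (mod 4), so the conjunction on the right does not hold.

Converse. If m ≡ 3 (mod 4) and m ≡ 4 (mod 7), then by the Chinese remainder theorem m ≡ 11 (mod 28). Since 11 ≡ 11 (mod 14) and 14 ∣ 28, we get m ≡ 11 (mod 14).

The forward direction fails; the converse holds.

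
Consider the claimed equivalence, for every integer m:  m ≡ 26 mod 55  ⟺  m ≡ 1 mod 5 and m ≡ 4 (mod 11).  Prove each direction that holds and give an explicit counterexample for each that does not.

(⇒) Suppose m ≡ 26 (mod 55); write m = 55j + 26. Since 5 ∣ 55, reducing mod 5 gives m ≡ 26 ≡ 1 (mod 5); since 11 ∣ 55, reducing mod 11 gives m ≡ 26 ≡ 4 (mod 11).

(⇐) Conversely, if m ≡ 1 (mod 5) and m ≡ 4 (mod 11), then by the Chinese remainder theorem m ≡ 26 (mod 55). This is exactly m ≡ 26 (mod 55).

Both directions hold.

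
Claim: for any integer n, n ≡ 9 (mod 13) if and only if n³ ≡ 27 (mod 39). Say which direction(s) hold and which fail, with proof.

(⇒) fails and (⇐) fails.

(⇒) This fails: take n = 22. Then 22 ≡ 9 (mod 13), but 22³ = 10648 ≡ 1 (mod 39), not 27.

(⇐) This fails: take n = 3. Then 3³ = 27 ≡ 27 (mod 39), yet 3 ≡ 3 (mod 13), not 9.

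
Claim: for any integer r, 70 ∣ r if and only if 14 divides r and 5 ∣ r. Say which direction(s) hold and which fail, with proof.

(→) If 70 ∣ r, write r = 70q. Since 70 = 5·14, r = 14·(5q), so 14 ∣ r; and since 70 = 14·5, r = 5·(14q), so 5 ∣ r.

(←) Suppose 14 ∣ r and 5 ∣ r. Any common multiple of 14 and 5 is a multiple of their lcm; here gcd(14, 5) = 1, so lcm(14, 5) = 14·5 = 70, so 70 ∣ r.

Both directions hold; the statement is true.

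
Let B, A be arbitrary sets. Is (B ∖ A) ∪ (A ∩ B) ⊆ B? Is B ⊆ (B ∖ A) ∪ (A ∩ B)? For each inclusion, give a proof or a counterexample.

Both inclusions hold.

Forward inclusion. Let x ∈ (B ∖ A) ∪ (A ∩ B). Then either x ∈ B and x ∉ A; or x ∈ B ∩ A. In each case x ∈ B, so (B ∖ A) ∪ (A ∩ B) ⊆ B.

Reverse inclusion. Let x ∈ B. Then either x ∈ B and x ∉ A; or x ∈ B ∩ A. In each case x ∈ (B ∖ A) ∪ (A ∩ B), so B ⊆ (B ∖ A) ∪ (A ∩ B).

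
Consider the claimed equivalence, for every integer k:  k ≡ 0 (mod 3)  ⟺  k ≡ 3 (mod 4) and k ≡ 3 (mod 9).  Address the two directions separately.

(⟸) If k ≡ 3 (mod 4) and k ≡ 3 (mod 9), then by the Chinese remainder theorem k ≡ 3 (mod 36). Since 3 ≡ 0 (mod 3) and 3 ∣ 36, we get k ≡ 0 (mod 3).

(⟹) This fails: k = 0 gives 0 ≡ 0 (mod 3) but 0 ≡ 0 (mod 4), so the conjunction on the right does not hold.

Only the reverse direction holds.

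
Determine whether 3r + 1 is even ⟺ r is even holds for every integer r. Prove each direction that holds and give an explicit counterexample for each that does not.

(⇒) fails and (⇐) fails.

(⟹) This fails: r = 3 gives 3r + 1 = 10, which is even, but 3 is odd, not even.

(⟸) This also fails: r = 2 is even, but 3r + 1 = 7 is odd, not even.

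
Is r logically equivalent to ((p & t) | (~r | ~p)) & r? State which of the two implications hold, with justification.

(→) This fails. Under r = T, t = F, p = T, the left side is true but the right side is false.

(←) Assume the antecedent. If r is true, r reduces to true regardless of the other variables. If r is false, the antecedent cannot hold. Either way r holds.

Not equivalent: only (⇐) holds.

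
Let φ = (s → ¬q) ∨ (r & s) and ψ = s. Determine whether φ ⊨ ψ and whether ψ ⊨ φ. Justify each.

(⟹) This fails. Under q = F, r = F, s = F, the left side is true but the right side is false.

(⟸) This fails. Under q = T, r = F, s = T, the left side is false but the right side is true.

Neither implication holds.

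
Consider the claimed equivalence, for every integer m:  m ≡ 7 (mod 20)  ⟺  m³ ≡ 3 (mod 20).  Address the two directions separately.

(→) Suppose m ≡ 7 (mod 20). Write m = 20j + 7. Then (20j + 7)³ = 8000j³ + 8400j² + 2940j + 343 = 20(400j³ + 420j² + 147j + 17) + 3, so m³ ≡ 3 (mod 20).

(←) Conversely, suppose m³ ≡ 3 (mod 20). The only residue r in {0, …, 19} with r³ ≡ 3 (mod 20) is r = 7, so m ≡ 7 (mod 20).

Both directions hold.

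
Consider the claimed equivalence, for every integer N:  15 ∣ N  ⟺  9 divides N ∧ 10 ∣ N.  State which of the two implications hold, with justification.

(→) This fails: take N = 15. Certainly 15 ∣ 15, but 9 ∤ 15.

(←) Suppose 9 ∣ N and 10 ∣ N. Any common multiple of 9 and 10 is a multiple of their lcm; here gcd(9, 10) = 1, so lcm(9, 10) = 9·10 = 90, so 90 ∣ N. Since 15 ∣ 90, it follows that 15 ∣ N.

(⇒) fails; (⇐) holds.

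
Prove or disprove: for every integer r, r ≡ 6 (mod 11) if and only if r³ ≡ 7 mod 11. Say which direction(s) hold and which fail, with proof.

(⟹) Suppose r ≡ 6 (mod 11). Write r = 11j + 6. Then (11j + 6)³ = 1331j³ + 2178j² + 1188j + 216 = 11(121j³ + 198j² + 108j + 19) + 7, so r³ ≡ 7 (mod 11).

(⟸) Conversely, suppose r³ ≡ 7 (mod 11). The only residue r in {0, …, 10} with r³ ≡ 7 (mod 11) is r = 6, so r ≡ 6 (mod 11).

The biconditional holds.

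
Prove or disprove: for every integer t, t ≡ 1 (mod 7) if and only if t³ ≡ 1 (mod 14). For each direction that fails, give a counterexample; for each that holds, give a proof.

(⇒) fails and (⇐) fails.

(⟹) This fails: take t = 8. Then 8 ≡ 1 (mod 7), but 8³ = 512 ≡ 8 (mod 14), not 1.

(⟸) This fails: take t = 9. Then 9³ = 729 ≡ 1 (mod 14), yet 9 ≡ 2 (mod 7), not 1.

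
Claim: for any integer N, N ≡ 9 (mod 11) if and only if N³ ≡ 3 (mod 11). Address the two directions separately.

[⇒] Suppose N ≡ 9 (mod 11). Write N = 11j + 9. Then (11j + 9)³ = 1331j³ + 3267j² + 2673j + 729 = 11(121j³ + 297j² + 243j + 66) + 3, so N³ ≡ 3 (mod 11).

[⇐] For the converse, argue contrapositively. If N ≢ 9 (mod 11), then N is congruent to one of 0, 1, 2, 3, 4, 5, 6, 7, 8, 10 modulo 11, and these give N³ ≡ 0, 1, 8, 5, 9, 4, 7, 2, 6, 10 respectively — never 3.

Both directions hold; the statement is true.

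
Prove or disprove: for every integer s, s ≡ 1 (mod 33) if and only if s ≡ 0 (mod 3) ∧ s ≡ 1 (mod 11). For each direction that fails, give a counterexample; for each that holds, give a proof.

(⟹) This fails: s = 1 gives 1 ≡ 1 (mod 33) but 1 ≡ 1 (mod 3), so the conjunction on the right does not hold.

(⟸) This fails: s = 12 satisfies both congruences on the right (12 ≡ 0 mod 3 and 12 ≡ 1 mod 11) yet 12 ≡ 12 (mod 33), not 1.

Neither implication holds.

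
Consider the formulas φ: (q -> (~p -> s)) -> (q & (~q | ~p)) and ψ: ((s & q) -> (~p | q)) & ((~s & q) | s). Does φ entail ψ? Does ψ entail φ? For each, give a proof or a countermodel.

Only the forward direction holds.

Converse. This fails. Under q = T, p = T, s = F, the left side is false but the right side is true.

Forward direction. Assume the antecedent. If q is true, the consequent reduces to true regardless of the other variables. If q is false, the antecedent cannot hold. Either way the consequent holds.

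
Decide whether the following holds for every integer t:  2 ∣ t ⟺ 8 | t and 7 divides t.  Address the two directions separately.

[⇐] Suppose 8 ∣ t and 7 ∣ t. Any common multiple of 8 and 7 is a multiple of their lcm; here gcd(8, 7) = 1, so lcm(8, 7) = 8·7 = 56, so 56 ∣ t. Since 2 ∣ 56, it follows that 2 ∣ t.

[⇒] This fails: take t = 2. Certainly 2 ∣ 2, but 8 ∤ 2.

Only the converse holds.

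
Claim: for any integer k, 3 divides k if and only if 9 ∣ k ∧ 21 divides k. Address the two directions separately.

(⟸) Suppose 9 ∣ k and 21 ∣ k. Any common multiple of 9 and 21 is a multiple of their lcm; here lcm(9, 21) = 9·21/gcd(9, 21) = 189/3 = 63, so 63 ∣ k. Since 3 ∣ 63, it follows that 3 ∣ k.

(⟹) This fails: take k = 3. Certainly 3 ∣ 3, but 9 ∤ 3.

(⇒) fails; (⇐) holds.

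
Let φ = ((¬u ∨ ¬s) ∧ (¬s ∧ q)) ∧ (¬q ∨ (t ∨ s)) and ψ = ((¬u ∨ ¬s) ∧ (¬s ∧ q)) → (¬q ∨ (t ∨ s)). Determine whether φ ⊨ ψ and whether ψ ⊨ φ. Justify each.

Forward direction. Assume the antecedent. If u is true, the antecedent forces (u = T, q = T, s = F, t = T), and the consequent holds there. If u is false, the antecedent forces (u = F, q = T, s = F, t = T), and the consequent holds there. Either way the consequent holds.

Converse. This fails. Under u = F, q = F, s = F, t = F, the left side is false but the right side is true.

The forward direction holds; the converse fails.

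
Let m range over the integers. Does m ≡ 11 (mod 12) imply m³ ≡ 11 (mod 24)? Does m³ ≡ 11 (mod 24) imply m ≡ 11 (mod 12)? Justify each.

Forward direction. This fails: take m = 23. Then 23 ≡ 11 (mod 12), but 23³ = 12167 ≡ 23 (mod 24), not 11.

Converse. The residues r modulo 24 with r³ ≡ 11 (mod 24) are exactly {11}, and each is ≡ 11 (mod 12).

Not equivalent: only (⇐) holds.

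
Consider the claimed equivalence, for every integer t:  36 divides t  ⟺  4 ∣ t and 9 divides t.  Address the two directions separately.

Forward direction. If 36 ∣ t, write t = 36q. Since 36 = 9·4, t = 4·(9q), so 4 ∣ t; and since 36 = 4·9, t = 9·(4q), so 9 ∣ t.

Converse. Suppose 4 ∣ t and 9 ∣ t. Any common multiple of 4 and 9 is a multiple of their lcm; here gcd(4, 9) = 1, so lcm(4, 9) = 4·9 = 36, so 36 ∣ t.

Equivalent; both directions hold.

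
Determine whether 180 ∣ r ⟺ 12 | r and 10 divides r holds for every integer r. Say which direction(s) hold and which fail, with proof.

(⟹) If 180 ∣ r, write r = 180q. Since 180 = 15·12, r = 12·(15q), so 12 ∣ r; and since 180 = 18·10, r = 10·(18q), so 10 ∣ r.

(⟸) This fails: take r = 60. Both 12 ∣ 60 and 10 ∣ 60, yet 60 is not a multiple of 180 (since 60 = 0·180 + 60), so 180 ∤ 60.

Only the forward implication holds.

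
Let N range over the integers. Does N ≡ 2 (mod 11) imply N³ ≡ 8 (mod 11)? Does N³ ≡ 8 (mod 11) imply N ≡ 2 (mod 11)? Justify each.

Equivalent; both directions hold.

Forward direction. Suppose N ≡ 2 (mod 11). Write N = 11j + 2. Then (11j + 2)³ = 1331j³ + 726j² + 132j + 8 = 11(121j³ + 66j² + 12j) + 8, so N³ ≡ 8 (mod 11).

Converse. For the converse, argue contrapositively. If N ≢ 2 (mod 11), then N is congruent to one of 0, 1, 3, 4, 5, 6, 7, 8, 9, 10 modulo 11, and these give N³ ≡ 0, 1, 5, 9, 4, 7, 2, 6, 3, 10 respectively — never 8.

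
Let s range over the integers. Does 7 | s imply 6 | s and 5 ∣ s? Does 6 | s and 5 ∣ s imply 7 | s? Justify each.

Neither direction holds.

[⇒] This fails: take s = 7. Certainly 7 ∣ 7, but 6 ∤ 7.

[⇐] This fails: take s = 30. Both 6 ∣ 30 and 5 ∣ 30, yet 30 is not a multiple of 7 (since 30 = 4·7 + 2), so 7 ∤ 30.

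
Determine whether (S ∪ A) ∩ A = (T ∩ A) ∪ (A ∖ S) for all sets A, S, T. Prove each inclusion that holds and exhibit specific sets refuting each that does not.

(⊇) Let x ∈ (T ∩ A) ∪ (A ∖ S). Then either x ∈ A and x ∉ S, T; or x ∈ A ∩ T and x ∉ S; or x ∈ A ∩ S ∩ T. In each case x ∈ (S ∪ A) ∩ A, so (T ∩ A) ∪ (A ∖ S) ⊆ (S ∪ A) ∩ A.

(⊆) This inclusion fails. Take A = {1}, S = {1}, T = ∅; then 1 ∈ (S ∪ A) ∩ A but 1 ∉ (T ∩ A) ∪ (A ∖ S).

(⊆) fails; (⊇) holds.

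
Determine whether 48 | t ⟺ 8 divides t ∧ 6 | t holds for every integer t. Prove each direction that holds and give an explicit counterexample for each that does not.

Only the forward direction holds.

(→) If 48 ∣ t, write t = 48q. Since 48 = 6·8, t = 8·(6q), so 8 ∣ t; and since 48 = 8·6, t = 6·(8q), so 6 ∣ t.

(←) This fails: take t = 24. Both 8 ∣ 24 and 6 ∣ 24, yet 24 is not a multiple of 48 (since 24 = 0·48 + 24), so 48 ∤ 24.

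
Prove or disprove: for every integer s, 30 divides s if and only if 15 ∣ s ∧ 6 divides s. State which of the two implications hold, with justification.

Converse. Suppose 15 ∣ s and 6 ∣ s. Any common multiple of 15 and 6 is a multiple of their lcm; here lcm(15, 6) = 15·6/gcd(15, 6) = 90/3 = 30, so 30 ∣ s.

Forward direction. If 30 ∣ s, write s = 30q. Since 30 = 2·15, s = 15·(2q), so 15 ∣ s; and since 30 = 5·6, s = 6·(5q), so 6 ∣ s.

Both directions hold.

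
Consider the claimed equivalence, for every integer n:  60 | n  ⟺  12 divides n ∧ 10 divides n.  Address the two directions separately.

Both directions hold.

(→) If 60 ∣ n, write n = 60q. Since 60 = 5·12, n = 12·(5q), so 12 ∣ n; and since 60 = 6·10, n = 10·(6q), so 10 ∣ n.

(←) Suppose 12 ∣ n and 10 ∣ n. Any common multiple of 12 and 10 is a multiple of their lcm; here lcm(12, 10) = 12·10/gcd(12, 10) = 120/2 = 60, so 60 ∣ n.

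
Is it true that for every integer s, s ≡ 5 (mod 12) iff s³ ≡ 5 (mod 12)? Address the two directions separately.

Both directions hold; the statement is true.

(⇒) Suppose s ≡ 5 (mod 12). Write s = 12j + 5. Then (12j + 5)³ = 1728j³ + 2160j² + 900j + 125 = 12(144j³ + 180j² + 75j + 10) + 5, so s³ ≡ 5 (mod 12).

(⇐) For the converse, argue contrapositively. If s ≢ 5 (mod 12), then s is congruent to one of 0, 1, 2, 3, 4, 6, 7, 8, 9, 10, 11 modulo 12, and these give s³ ≡ 0, 1, 8, 3, 4, 0, 7, 8, 9, 4, 11 respectively — never 5.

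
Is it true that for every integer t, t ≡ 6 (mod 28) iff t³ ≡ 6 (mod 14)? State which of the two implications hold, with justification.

Forward direction. Suppose t ≡ 6 (mod 28). Then t³ ≡ 6³ = 216 (mod 28), and since 14 ∣ 28, also t³ ≡ 6 (mod 14).

Converse. This fails: take t = 10. Then 10³ = 1000 ≡ 6 (mod 14), yet 10 ≡ 10 (mod 28), not 6.

Only the forward implication holds.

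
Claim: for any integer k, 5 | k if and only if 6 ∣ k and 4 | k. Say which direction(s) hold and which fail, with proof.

(⟹) This fails: take k = 5. Certainly 5 ∣ 5, but 6 ∤ 5.

(⟸) This fails: take k = 12. Both 6 ∣ 12 and 4 ∣ 12, yet 12 is not a multiple of 5 (since 12 = 2·5 + 2), so 5 ∤ 12.

Neither implication holds.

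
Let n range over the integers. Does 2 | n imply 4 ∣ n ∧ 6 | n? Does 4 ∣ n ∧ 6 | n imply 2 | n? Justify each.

(⇒) fails; (⇐) holds.

(→) This fails: take n = 2. Certainly 2 ∣ 2, but 4 ∤ 2.

(←) Suppose 4 ∣ n and 6 ∣ n. Any common multiple of 4 and 6 is a multiple of their lcm; here lcm(4, 6) = 4·6/gcd(4, 6) = 24/2 = 12, so 12 ∣ n. Since 2 ∣ 12, it follows that 2 ∣ n.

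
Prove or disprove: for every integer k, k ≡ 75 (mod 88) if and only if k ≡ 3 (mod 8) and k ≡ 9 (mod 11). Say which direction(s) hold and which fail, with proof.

Both directions hold.

(⟹) Suppose k ≡ 75 (mod 88); write k = 88j + 75. Since 8 ∣ 88, reducing mod 8 gives k ≡ 75 ≡ 3 (mod 8); since 11 ∣ 88, reducing mod 11 gives k ≡ 75 ≡ 9 (mod 11).

(⟸) Conversely, if k ≡ 3 (mod 8) and k ≡ 9 (mod 11), then by the Chinese remainder theorem k ≡ 75 (mod 88). This is exactly k ≡ 75 (mod 88).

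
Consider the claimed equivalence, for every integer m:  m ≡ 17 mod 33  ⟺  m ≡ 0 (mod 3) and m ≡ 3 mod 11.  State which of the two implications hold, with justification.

(⟹) This fails: m = 17 gives 17 ≡ 17 (mod 33) but 17 ≡ 2 (mod 3), so the conjunction on the right does not hold.

(⟸) This fails: m = 3 satisfies both congruences on the right (3 ≡ 0 mod 3 and 3 ≡ 3 mod 11) yet 3 ≡ 3 (mod 33), not 17.

Neither implication holds.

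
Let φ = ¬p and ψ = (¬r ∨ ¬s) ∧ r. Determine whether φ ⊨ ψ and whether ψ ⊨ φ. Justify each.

Both directions fail.

(⇒) This fails. Under r = F, s = F, p = F, the left side is true but the right side is false.

(⇐) This fails. Under r = T, s = F, p = T, the left side is false but the right side is true.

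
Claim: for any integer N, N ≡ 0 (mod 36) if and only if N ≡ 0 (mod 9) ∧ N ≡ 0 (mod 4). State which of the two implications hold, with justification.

The biconditional holds.

(⇒) Suppose N ≡ 0 (mod 36); write N = 36j + 0. Since 9 ∣ 36, reducing mod 9 gives N ≡ 0 (mod 9); since 4 ∣ 36, reducing mod 4 gives N ≡ 0 (mod 4).

(⇐) Conversely, if N ≡ 0 (mod 9) and N ≡ 0 (mod 4), then by the Chinese remainder theorem N ≡ 0 (mod 36). This is exactly N ≡ 0 (mod 36).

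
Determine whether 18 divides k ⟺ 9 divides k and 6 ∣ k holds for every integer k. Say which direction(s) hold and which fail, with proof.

(⟹) If 18 ∣ k, write k = 18q. Since 18 = 2·9, k = 9·(2q), so 9 ∣ k; and since 18 = 3·6, k = 6·(3q), so 6 ∣ k.

(⟸) Suppose 9 ∣ k and 6 ∣ k. Any common multiple of 9 and 6 is a multiple of their lcm; here lcm(9, 6) = 9·6/gcd(9, 6) = 54/3 = 18, so 18 ∣ k.

Both directions hold; the statement is true.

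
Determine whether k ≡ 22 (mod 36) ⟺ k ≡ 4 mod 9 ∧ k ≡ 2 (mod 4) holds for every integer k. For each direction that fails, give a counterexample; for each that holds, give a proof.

Equivalent; both directions hold.

(⟹) Suppose k ≡ 22 (mod 36); write k = 36j + 22. Since 9 ∣ 36, reducing mod 9 gives k ≡ 22 ≡ 4 (mod 9); since 4 ∣ 36, reducing mod 4 gives k ≡ 22 ≡ 2 (mod 4).

(⟸) Conversely, if k ≡ 4 (mod 9) and k ≡ 2 (mod 4), then by the Chinese remainder theorem k ≡ 22 (mod 36). This is exactly k ≡ 22 (mod 36).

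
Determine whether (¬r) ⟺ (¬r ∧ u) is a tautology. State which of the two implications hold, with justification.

(⇒) This fails. Under u = F, r = F, the left side is true but the right side is false.

(⇐) Assume the antecedent. If u is true, the antecedent forces (u = T, r = F), and ¬r holds there. If u is false, the antecedent cannot hold. Either way ¬r holds.

The forward direction fails; the converse holds.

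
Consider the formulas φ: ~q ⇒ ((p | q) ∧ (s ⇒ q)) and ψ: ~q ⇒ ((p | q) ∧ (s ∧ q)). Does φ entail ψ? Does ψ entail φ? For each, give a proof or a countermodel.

Not equivalent: only (⇐) holds.

[⇐] Assume the antecedent. If s is true, the antecedent forces (s = T, p = F, q = T) or (s = T, p = T, q = T), and ~q ⇒ ((p | q) ∧ (s ⇒ q)) holds there. If s is false, the antecedent forces (s = F, p = F, q = T) or (s = F, p = T, q = T), and ~q ⇒ ((p | q) ∧ (s ⇒ q)) holds there. Either way ~q ⇒ ((p | q) ∧ (s ⇒ q)) holds.

[⇒] This fails. Under s = F, p = T, q = F, the left side is true but the right side is false.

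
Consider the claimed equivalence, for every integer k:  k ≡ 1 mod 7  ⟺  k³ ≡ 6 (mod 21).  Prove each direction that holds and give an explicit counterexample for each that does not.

Neither direction holds.

(→) This fails: take k = 1. Then 1 ≡ 1 (mod 7), but 1³ = 1 ≡ 1 (mod 21), not 6.

(←) This fails: take k = 3. Then 3³ = 27 ≡ 6 (mod 21), yet 3 ≡ 3 (mod 7), not 1.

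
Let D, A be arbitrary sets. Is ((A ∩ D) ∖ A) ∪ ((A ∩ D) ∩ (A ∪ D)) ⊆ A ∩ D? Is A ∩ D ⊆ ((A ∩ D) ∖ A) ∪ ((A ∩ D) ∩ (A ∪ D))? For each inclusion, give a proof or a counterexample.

Both inclusions hold; the sets are equal.

(⊆) Let x ∈ ((A ∩ D) ∖ A) ∪ ((A ∩ D) ∩ (A ∪ D)). Then x ∈ D ∩ A, from which x ∈ A ∩ D.

(⊇) Let x ∈ A ∩ D. Then x ∈ D ∩ A, from which x ∈ ((A ∩ D) ∖ A) ∪ ((A ∩ D) ∩ (A ∪ D)).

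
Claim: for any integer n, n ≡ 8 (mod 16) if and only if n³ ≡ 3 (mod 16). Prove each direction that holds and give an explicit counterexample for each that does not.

Neither direction holds.

(⟹) This fails: take n = 8. Then 8 ≡ 8 (mod 16), but 8³ = 512 ≡ 0 (mod 16), not 3.

(⟸) This fails: take n = 11. Then 11³ = 1331 ≡ 3 (mod 16), yet 11 ≡ 11 (mod 16), not 8.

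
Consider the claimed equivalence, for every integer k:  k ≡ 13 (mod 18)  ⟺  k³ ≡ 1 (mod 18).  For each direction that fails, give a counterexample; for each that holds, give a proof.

[⇒] Suppose k ≡ 13 (mod 18). Write k = 18j + 13. Then (18j + 13)³ = 5832j³ + 12636j² + 9126j + 2197 = 18(324j³ + 702j² + 507j + 122) + 1, so k³ ≡ 1 (mod 18).

[⇐] This fails: take k = 1. Then 1³ = 1 ≡ 1 (mod 18), yet 1 ≡ 1 (mod 18), not 13.

Only the forward implication holds.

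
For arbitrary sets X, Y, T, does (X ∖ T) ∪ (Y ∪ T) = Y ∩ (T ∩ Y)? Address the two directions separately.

Forward inclusion. This inclusion fails. Take X = {1}, Y = ∅, T = ∅; then 1 ∈ (X ∖ T) ∪ (Y ∪ T) but 1 ∉ Y ∩ (T ∩ Y).

Reverse inclusion. Let x ∈ Y ∩ (T ∩ Y). Then either x ∈ Y ∩ T and x ∉ X; or x ∈ X ∩ Y ∩ T. In each case x ∈ (X ∖ T) ∪ (Y ∪ T), so Y ∩ (T ∩ Y) ⊆ (X ∖ T) ∪ (Y ∪ T).

The sets are not equal: only the reverse inclusion holds.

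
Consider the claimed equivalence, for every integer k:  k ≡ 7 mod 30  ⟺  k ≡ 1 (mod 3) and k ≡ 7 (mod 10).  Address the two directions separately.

The biconditional holds.

[⇒] Suppose k ≡ 7 (mod 30); write k = 30j + 7. Since 3 ∣ 30, reducing mod 3 gives k ≡ 7 ≡ 1 (mod 3); since 10 ∣ 30, reducing mod 10 gives k ≡ 7 (mod 10).

[⇐] Conversely, if k ≡ 1 (mod 3) and k ≡ 7 (mod 10), then by the Chinese remainder theorem k ≡ 7 (mod 30). This is exactly k ≡ 7 (mod 30).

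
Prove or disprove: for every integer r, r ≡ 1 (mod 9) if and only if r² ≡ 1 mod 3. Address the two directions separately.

Only the forward implication holds.

(⇒) Suppose r ≡ 1 (mod 9). Then r² ≡ 1² = 1 (mod 9), and since 3 ∣ 9, also r² ≡ 1 (mod 3).

(⇐) This fails: take r = 2. Then 2² = 4 ≡ 1 (mod 3), yet 2 ≡ 2 (mod 9), not 1.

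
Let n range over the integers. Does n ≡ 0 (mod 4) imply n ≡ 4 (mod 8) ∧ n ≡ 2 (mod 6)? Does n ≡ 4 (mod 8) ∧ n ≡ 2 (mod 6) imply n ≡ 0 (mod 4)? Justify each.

Only the reverse direction holds.

[⇒] This fails: n = 0 gives 0 ≡ 0 (mod 4) but 0 ≡ 0 (mod 8), so the conjunction on the right does not hold.

[⇐] Conversely, if n ≡ 4 (mod 8) and n ≡ 2 (mod 6), then by the Chinese remainder theorem n ≡ 20 (mod 24). Since 20 ≡ 0 (mod 4) and 4 ∣ 24, we get n ≡ 0 (mod 4).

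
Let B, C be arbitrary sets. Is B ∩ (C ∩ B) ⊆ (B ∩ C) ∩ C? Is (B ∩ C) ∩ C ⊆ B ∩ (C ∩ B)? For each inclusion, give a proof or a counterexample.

Both inclusions hold.

(⊆) Let x ∈ B ∩ (C ∩ B). Then x ∈ B ∩ C, from which x ∈ (B ∩ C) ∩ C.

(⊇) Let x ∈ (B ∩ C) ∩ C. Then x ∈ B ∩ C, from which x ∈ B ∩ (C ∩ B).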